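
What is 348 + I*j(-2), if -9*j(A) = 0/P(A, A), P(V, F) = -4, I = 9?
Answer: 348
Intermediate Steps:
j(A) = 0 (j(A) = -0/(-4) = -0*(-1)/4 = -1/9*0 = 0)
348 + I*j(-2) = 348 + 9*0 = 348 + 0 = 348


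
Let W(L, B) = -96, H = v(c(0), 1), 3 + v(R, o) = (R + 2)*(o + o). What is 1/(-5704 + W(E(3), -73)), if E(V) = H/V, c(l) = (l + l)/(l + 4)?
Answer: -1/5800 ≈ -0.00017241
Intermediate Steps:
c(l) = 2*l/(4 + l) (c(l) = (2*l)/(4 + l) = 2*l/(4 + l))
v(R, o) = -3 + 2*o*(2 + R) (v(R, o) = -3 + (R + 2)*(o + o) = -3 + (2 + R)*(2*o) = -3 + 2*o*(2 + R))
H = 1 (H = -3 + 4*1 + 2*(2*0/(4 + 0))*1 = -3 + 4 + 2*(2*0/4)*1 = -3 + 4 + 2*(2*0*(1/4))*1 = -3 + 4 + 2*0*1 = -3 + 4 + 0 = 1)
E(V) = 1/V
1/(-5704 + W(E(3), -73)) = 1/(-5704 - 96) = 1/(-5800) = -1/5800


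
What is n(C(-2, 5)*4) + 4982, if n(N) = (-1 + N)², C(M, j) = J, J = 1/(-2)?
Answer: 4991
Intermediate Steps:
J = -½ ≈ -0.50000
C(M, j) = -½
n(C(-2, 5)*4) + 4982 = (-1 - ½*4)² + 4982 = (-1 - 2)² + 4982 = (-3)² + 4982 = 9 + 4982 = 4991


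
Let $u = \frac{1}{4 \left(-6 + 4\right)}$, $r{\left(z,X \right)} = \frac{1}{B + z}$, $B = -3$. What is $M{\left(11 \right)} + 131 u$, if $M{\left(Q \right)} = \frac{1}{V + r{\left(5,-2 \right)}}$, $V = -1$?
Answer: $- \frac{147}{8} \approx -18.375$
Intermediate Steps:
$r{\left(z,X \right)} = \frac{1}{-3 + z}$
$M{\left(Q \right)} = -2$ ($M{\left(Q \right)} = \frac{1}{-1 + \frac{1}{-3 + 5}} = \frac{1}{-1 + \frac{1}{2}} = \frac{1}{- \frac{1}{2}} = -2$)
$u = - \frac{1}{8}$ ($u = \frac{1}{4 \left(-2\right)} = \frac{1}{-8} = - \frac{1}{8} \approx -0.125$)
$M{\left(11 \right)} + 131 u = -2 + 131 \left(- \frac{1}{8}\right) = -2 - \frac{131}{8} = - \frac{147}{8}$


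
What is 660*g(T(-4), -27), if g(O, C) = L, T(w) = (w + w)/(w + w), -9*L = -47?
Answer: 10340/3 ≈ 3446.7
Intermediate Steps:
L = 47/9 (L = -⅑*(-47) = 47/9 ≈ 5.2222)
T(w) = 1 (T(w) = (2*w)/((2*w)) = (2*w)*(1/(2*w)) = 1)
g(O, C) = 47/9
660*g(T(-4), -27) = 660*(47/9) = 10340/3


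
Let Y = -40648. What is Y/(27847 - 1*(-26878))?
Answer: -40648/54725 ≈ -0.74277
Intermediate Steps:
Y/(27847 - 1*(-26878)) = -40648/(27847 - 1*(-26878)) = -40648/(27847 + 26878) = -40648/54725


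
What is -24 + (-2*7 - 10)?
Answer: -48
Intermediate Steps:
-24 + (-2*7 - 10) = -24 + (-14 - 10) = -24 - 24 = -48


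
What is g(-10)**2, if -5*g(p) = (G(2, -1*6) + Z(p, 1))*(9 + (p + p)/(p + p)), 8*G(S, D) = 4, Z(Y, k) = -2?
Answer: 9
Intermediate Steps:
G(S, D) = 1/2 (G(S, D) = (1/8)*4 = 1/2)
g(p) = 3 (g(p) = -(1/2 - 2)*(9 + (p + p)/(p + p))/5 = -(-3)*(9 + (2*p)/((2*p)))/10 = -(-3)*(9 + (2*p)*(1/(2*p)))/10 = -(-3)*(9 + 1)/10 = -(-3)*10/10 = -1/5*(-15) = 3)
g(-10)**2 = 3**2 = 9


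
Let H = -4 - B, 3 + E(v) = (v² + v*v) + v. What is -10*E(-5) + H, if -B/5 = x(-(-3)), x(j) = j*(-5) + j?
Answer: -484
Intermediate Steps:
x(j) = -4*j (x(j) = -5*j + j = -4*j)
B = 60 (B = -(-20)*(-(-3)) = -(-20)*(-1*(-3)) = -(-20)*3 = -5*(-12) = 60)
E(v) = -3 + v + 2*v² (E(v) = -3 + ((v² + v*v) + v) = -3 + ((v² + v²) + v) = -3 + (2*v² + v) = -3 + (v + 2*v²) = -3 + v + 2*v²)
H = -64 (H = -4 - 1*60 = -4 - 60 = -64)
-10*E(-5) + H = -10*(-3 - 5 + 2*(-5)²) - 64 = -10*(-3 - 5 + 2*25) - 64 = -10*(-3 - 5 + 50) - 64 = -10*42 - 64 = -420 - 64 = -484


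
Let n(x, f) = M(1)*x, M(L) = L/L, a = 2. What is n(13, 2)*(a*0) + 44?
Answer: 44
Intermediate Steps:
M(L) = 1
n(x, f) = x (n(x, f) = 1*x = x)
n(13, 2)*(a*0) + 44 = 13*(2*0) + 44 = 13*0 + 44 = 0 + 44 = 44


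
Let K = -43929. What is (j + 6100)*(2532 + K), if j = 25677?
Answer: -1315472469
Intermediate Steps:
(j + 6100)*(2532 + K) = (25677 + 6100)*(2532 - 43929) = 31777*(-41397) = -1315472469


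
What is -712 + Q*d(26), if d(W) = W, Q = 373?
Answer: 8986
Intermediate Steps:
-712 + Q*d(26) = -712 + 373*26 = -712 + 9698 = 8986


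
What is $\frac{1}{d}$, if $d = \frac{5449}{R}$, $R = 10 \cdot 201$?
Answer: $\frac{2010}{5449} \approx 0.36888$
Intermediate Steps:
$R = 2010$
$d = \frac{5449}{2010} \approx 2.7109$
$\frac{1}{d} = \frac{1}{\frac{5449}{2010}} = \frac{2010}{5449}$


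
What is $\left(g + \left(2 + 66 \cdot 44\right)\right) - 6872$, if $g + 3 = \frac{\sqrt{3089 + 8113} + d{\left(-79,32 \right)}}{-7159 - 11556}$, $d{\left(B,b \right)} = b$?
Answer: $- \frac{74279867}{18715} - \frac{\sqrt{11202}}{18715} \approx -3969.0$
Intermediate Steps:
$g = - \frac{56177}{18715} - \frac{\sqrt{11202}}{18715}$ ($g = -3 + \frac{\sqrt{3089 + 8113} + 32}{-7159 - 11556} = -3 + \frac{\sqrt{11202} + 32}{-18715} = -3 + \left(32 + \sqrt{11202}\right) \left(- \frac{1}{18715}\right) = -3 - \left(\frac{32}{18715} + \frac{\sqrt{11202}}{18715}\right) = - \frac{56177}{18715} - \frac{\sqrt{11202}}{18715} \approx -3.0074$)
$\left(g + \left(2 + 66 \cdot 44\right)\right) - 6872 = \left(\left(- \frac{56177}{18715} - \frac{\sqrt{11202}}{18715}\right) + \left(2 + 66 \cdot 44\right)\right) - 6872 = \left(\left(- \frac{56177}{18715} - \frac{\sqrt{11202}}{18715}\right) + \left(2 + 2904\right)\right) - 6872 = \left(\left(- \frac{56177}{18715} - \frac{\sqrt{11202}}{18715}\right) + 2906\right) - 6872 = \left(\frac{54329613}{18715} - \frac{\sqrt{11202}}{18715}\right) - 6872 = - \frac{74279867}{18715} - \frac{\sqrt{11202}}{18715}$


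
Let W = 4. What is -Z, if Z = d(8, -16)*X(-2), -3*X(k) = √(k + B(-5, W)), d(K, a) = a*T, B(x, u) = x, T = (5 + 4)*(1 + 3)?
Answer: -192*I*√7 ≈ -507.98*I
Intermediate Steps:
T = 36 (T = 9*4 = 36)
d(K, a) = 36*a (d(K, a) = a*36 = 36*a)
X(k) = -√(-5 + k)/3 (X(k) = -√(k - 5)/3 = -√(-5 + k)/3)
Z = 192*I*√7 (Z = (36*(-16))*(-√(-5 - 2)/3) = -(-192)*√(-7) = -(-192)*I*√7 = 192*I*√7 ≈ 507.98*I)
-Z = -192*I*√7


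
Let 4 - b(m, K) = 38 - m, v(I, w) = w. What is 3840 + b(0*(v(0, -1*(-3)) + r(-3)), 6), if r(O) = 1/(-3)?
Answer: 3806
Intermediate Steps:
r(O) = -⅓ (r(O) = 1*(-⅓) = -⅓)
b(m, K) = -34 + m (b(m, K) = 4 - (38 - m) = 4 + (-38 + m) = -34 + m)
3840 + b(0*(v(0, -1*(-3)) + r(-3)), 6) = 3840 + (-34 + 0*(-1*(-3) - ⅓)) = 3840 + (-34 + 0*(3 - ⅓)) = 3840 + (-34 + 0*(8/3)) = 3840 + (-34 + 0) = 3840 - 34 = 3806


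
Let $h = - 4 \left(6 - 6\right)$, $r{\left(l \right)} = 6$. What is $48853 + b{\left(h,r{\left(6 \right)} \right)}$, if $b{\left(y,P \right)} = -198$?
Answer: $48655$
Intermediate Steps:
$h = 0$ ($h = \left(-4\right) 0 = 0$)
$48853 + b{\left(h,r{\left(6 \right)} \right)} = 48853 - 198 = 48655$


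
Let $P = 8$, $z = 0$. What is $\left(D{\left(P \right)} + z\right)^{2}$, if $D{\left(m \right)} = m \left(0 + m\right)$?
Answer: $4096$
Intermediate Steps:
$D{\left(m \right)} = m^{2}$ ($D{\left(m \right)} = m m = m^{2}$)
$\left(D{\left(P \right)} + z\right)^{2} = \left(8^{2} + 0\right)^{2} = \left(64 + 0\right)^{2} = 64^{2} = 4096$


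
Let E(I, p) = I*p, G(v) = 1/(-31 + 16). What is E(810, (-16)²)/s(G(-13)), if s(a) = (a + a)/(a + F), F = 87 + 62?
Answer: -231621120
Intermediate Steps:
F = 149
G(v) = -1/15 (G(v) = 1/(-15) = -1/15)
s(a) = 2*a/(149 + a) (s(a) = (a + a)/(a + 149) = (2*a)/(149 + a) = 2*a/(149 + a))
E(810, (-16)²)/s(G(-13)) = (810*(-16)²)/((2*(-1/15)/(149 - 1/15))) = (810*256)/((2*(-1/15)/(2234/15))) = 207360/((2*(-1/15)*(15/2234))) = 207360/(-1/1117) = 207360*(-1117) = -231621120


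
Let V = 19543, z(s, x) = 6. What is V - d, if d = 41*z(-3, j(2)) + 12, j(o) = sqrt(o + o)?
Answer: 19285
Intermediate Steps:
j(o) = sqrt(2)*sqrt(o) (j(o) = sqrt(2*o) = sqrt(2)*sqrt(o))
d = 258 (d = 41*6 + 12 = 246 + 12 = 258)
V - d = 19543 - 1*258 = 19543 - 258 = 19285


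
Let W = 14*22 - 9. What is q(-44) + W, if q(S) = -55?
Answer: 244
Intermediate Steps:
W = 299 (W = 308 - 9 = 299)
q(-44) + W = -55 + 299 = 244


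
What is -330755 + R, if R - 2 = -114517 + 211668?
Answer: -233602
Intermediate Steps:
R = 97153 (R = 2 + (-114517 + 211668) = 2 + 97151 = 97153)
-330755 + R = -330755 + 97153 = -233602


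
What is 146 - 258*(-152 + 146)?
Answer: 1694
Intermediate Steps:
146 - 258*(-152 + 146) = 146 - 258*(-6) = 146 + 1548 = 1694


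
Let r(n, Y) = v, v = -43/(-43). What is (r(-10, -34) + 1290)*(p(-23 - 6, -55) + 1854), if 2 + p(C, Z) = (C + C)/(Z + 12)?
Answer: 102884954/43 ≈ 2.3927e+6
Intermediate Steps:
v = 1 (v = -43*(-1/43) = 1)
r(n, Y) = 1
p(C, Z) = -2 + 2*C/(12 + Z) (p(C, Z) = -2 + (C + C)/(Z + 12) = -2 + (2*C)/(12 + Z) = -2 + 2*C/(12 + Z))
(r(-10, -34) + 1290)*(p(-23 - 6, -55) + 1854) = (1 + 1290)*(2*(-12 + (-23 - 6) - 1*(-55))/(12 - 55) + 1854) = 1291*(2*(-12 - 29 + 55)/(-43) + 1854) = 1291*(2*(-1/43)*14 + 1854) = 1291*(-28/43 + 1854) = 1291*(79694/43) = 102884954/43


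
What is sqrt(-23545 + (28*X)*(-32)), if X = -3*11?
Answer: sqrt(6023) ≈ 77.608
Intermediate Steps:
X = -33
sqrt(-23545 + (28*X)*(-32)) = sqrt(-23545 + (28*(-33))*(-32)) = sqrt(-23545 - 924*(-32)) = sqrt(-23545 + 29568) = sqrt(6023)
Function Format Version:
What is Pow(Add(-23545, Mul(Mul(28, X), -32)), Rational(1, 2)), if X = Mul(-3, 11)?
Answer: Pow(6023, Rational(1, 2)) ≈ 77.608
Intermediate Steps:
X = -33
Pow(Add(-23545, Mul(Mul(28, X), -32)), Rational(1, 2)) = Pow(Add(-23545, Mul(Mul(28, -33), -32)), Rational(1, 2)) = Pow(Add(-23545, Mul(-924, -32)), Rational(1, 2)) = Pow(Add(-23545, 29568), Rational(1, 2)) = Pow(6023, Rational(1, 2))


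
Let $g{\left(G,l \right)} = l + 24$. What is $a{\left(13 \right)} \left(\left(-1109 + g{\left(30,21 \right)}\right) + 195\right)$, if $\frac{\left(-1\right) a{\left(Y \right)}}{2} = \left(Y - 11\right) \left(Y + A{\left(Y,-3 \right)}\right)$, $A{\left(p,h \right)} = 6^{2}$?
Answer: $170324$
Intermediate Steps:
$g{\left(G,l \right)} = 24 + l$
$A{\left(p,h \right)} = 36$
$a{\left(Y \right)} = - 2 \left(-11 + Y\right) \left(36 + Y\right)$ ($a{\left(Y \right)} = - 2 \left(Y - 11\right) \left(Y + 36\right) = - 2 \left(-11 + Y\right) \left(36 + Y\right)$)
$a{\left(13 \right)} \left(\left(-1109 + g{\left(30,21 \right)}\right) + 195\right) = \left(792 - 650 - 2 \cdot 13^{2}\right) \left(\left(-1109 + \left(24 + 21\right)\right) + 195\right) = \left(792 - 650 - 338\right) \left(\left(-1109 + 45\right) + 195\right) = \left(792 - 650 - 338\right) \left(-1064 + 195\right) = \left(-196\right) \left(-869\right) = 170324$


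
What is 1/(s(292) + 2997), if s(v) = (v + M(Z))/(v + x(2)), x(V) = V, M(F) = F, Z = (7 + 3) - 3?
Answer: 294/881417 ≈ 0.00033355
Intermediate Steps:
Z = 7 (Z = 10 - 3 = 7)
s(v) = (7 + v)/(2 + v) (s(v) = (v + 7)/(v + 2) = (7 + v)/(2 + v))
1/(s(292) + 2997) = 1/((7 + 292)/(2 + 292) + 2997) = 1/(299/294 + 2997) = 1/(881417/294) = 294/881417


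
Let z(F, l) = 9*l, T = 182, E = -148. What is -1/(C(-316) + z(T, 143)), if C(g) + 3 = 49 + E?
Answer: -1/1185 ≈ -0.00084388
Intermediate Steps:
C(g) = -102 (C(g) = -3 + (49 - 148) = -3 - 99 = -102)
-1/(C(-316) + z(T, 143)) = -1/(-102 + 9*143) = -1/(-102 + 1287) = -1/1185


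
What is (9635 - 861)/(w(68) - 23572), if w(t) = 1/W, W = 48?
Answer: -421152/1131455 ≈ -0.37222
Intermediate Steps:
w(t) = 1/48
(9635 - 861)/(w(68) - 23572) = (9635 - 861)/(1/48 - 23572) = 8774/(-1131455/48) = 8774*(-48/1131455) = -421152/1131455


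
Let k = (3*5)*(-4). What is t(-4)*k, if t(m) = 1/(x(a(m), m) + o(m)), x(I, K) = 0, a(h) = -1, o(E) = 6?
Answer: -10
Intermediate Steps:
k = -60 (k = 15*(-4) = -60)
t(m) = 1/6 (t(m) = 1/(0 + 6) = 1/6)
t(-4)*k = (1/6)*(-60) = -10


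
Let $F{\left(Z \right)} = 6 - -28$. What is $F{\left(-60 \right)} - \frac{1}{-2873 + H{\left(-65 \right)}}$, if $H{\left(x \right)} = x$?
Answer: $\frac{99893}{2938} \approx 34.0$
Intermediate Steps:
$F{\left(Z \right)} = 34$ ($F{\left(Z \right)} = 6 + 28 = 34$)
$F{\left(-60 \right)} - \frac{1}{-2873 + H{\left(-65 \right)}} = 34 - \frac{1}{-2873 - 65} = 34 - \frac{1}{-2938} = 34 - - \frac{1}{2938} = 34 + \frac{1}{2938} = \frac{99893}{2938}$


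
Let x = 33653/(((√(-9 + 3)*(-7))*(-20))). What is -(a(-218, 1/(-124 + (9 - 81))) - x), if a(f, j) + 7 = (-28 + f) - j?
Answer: 49587/196 - 33653*I*√6/840 ≈ 252.99 - 98.134*I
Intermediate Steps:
x = -33653*I*√6/840 (x = 33653/(((√(-6)*(-7))*(-20))) = 33653/((((I*√6)*(-7))*(-20))) = 33653/((-7*I*√6*(-20))) = 33653/((140*I*√6)) = 33653*(-I*√6/840) = -33653*I*√6/840 ≈ -98.134*I)
a(f, j) = -35 + f - j (a(f, j) = -7 + ((-28 + f) - j) = -7 + (-28 + f - j) = -35 + f - j)
-(a(-218, 1/(-124 + (9 - 81))) - x) = -((-35 - 218 - 1/(-124 + (9 - 81))) - (-33653)*I*√6/840) = -((-35 - 218 - 1/(-124 - 72)) + 33653*I*√6/840) = -((-35 - 218 - 1/(-196)) + 33653*I*√6/840) = -((-35 - 218 - 1*(-1/196)) + 33653*I*√6/840) = -((-35 - 218 + 1/196) + 33653*I*√6/840) = -(-49587/196 + 33653*I*√6/840) = 49587/196 - 33653*I*√6/840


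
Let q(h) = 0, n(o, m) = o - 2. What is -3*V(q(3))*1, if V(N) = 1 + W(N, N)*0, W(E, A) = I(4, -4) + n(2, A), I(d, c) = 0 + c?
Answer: -3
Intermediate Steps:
n(o, m) = -2 + o
I(d, c) = c
W(E, A) = -4 (W(E, A) = -4 + (-2 + 2) = -4 + 0 = -4)
V(N) = 1 (V(N) = 1 - 4*0 = 1 + 0 = 1)
-3*V(q(3))*1 = -3*1*1 = -3*1 = -3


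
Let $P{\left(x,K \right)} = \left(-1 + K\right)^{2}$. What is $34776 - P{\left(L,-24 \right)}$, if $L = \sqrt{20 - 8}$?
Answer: $34151$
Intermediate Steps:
$L = 2 \sqrt{3}$ ($L = \sqrt{12} = 2 \sqrt{3} \approx 3.4641$)
$34776 - P{\left(L,-24 \right)} = 34776 - \left(-1 - 24\right)^{2} = 34776 - \left(-25\right)^{2} = 34776 - 625 = 34151$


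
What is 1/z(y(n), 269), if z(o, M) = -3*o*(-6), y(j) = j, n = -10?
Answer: -1/180 ≈ -0.0055556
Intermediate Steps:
z(o, M) = 18*o
1/z(y(n), 269) = 1/(18*(-10)) = 1/(-180) = -1/180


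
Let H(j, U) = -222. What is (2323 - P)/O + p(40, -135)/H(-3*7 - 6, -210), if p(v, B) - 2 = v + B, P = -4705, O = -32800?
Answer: 62091/303400 ≈ 0.20465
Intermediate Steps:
p(v, B) = 2 + B + v (p(v, B) = 2 + (v + B) = 2 + (B + v) = 2 + B + v)
(2323 - P)/O + p(40, -135)/H(-3*7 - 6, -210) = (2323 - 1*(-4705))/(-32800) + (2 - 135 + 40)/(-222) = (2323 + 4705)*(-1/32800) - 93*(-1/222) = 7028*(-1/32800) + 31/74 = -1757/8200 + 31/74 = 62091/303400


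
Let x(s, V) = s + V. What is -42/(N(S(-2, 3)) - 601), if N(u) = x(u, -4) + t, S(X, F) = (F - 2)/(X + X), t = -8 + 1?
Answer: 168/2449 ≈ 0.068599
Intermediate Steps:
x(s, V) = V + s
t = -7
S(X, F) = (-2 + F)/(2*X) (S(X, F) = (-2 + F)/((2*X)) = (-2 + F)*(1/(2*X)) = (-2 + F)/(2*X))
N(u) = -11 + u (N(u) = (-4 + u) - 7 = -11 + u)
-42/(N(S(-2, 3)) - 601) = -42/((-11 + (½)*(-2 + 3)/(-2)) - 601) = -42/((-11 + (½)*(-½)*1) - 601) = -42/((-11 - ¼) - 601) = -42/(-45/4 - 601) = -42/(-2449/4) = -42*(-4/2449) = 168/2449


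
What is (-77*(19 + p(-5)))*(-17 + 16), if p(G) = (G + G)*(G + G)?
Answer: 9163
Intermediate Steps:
p(G) = 4*G² (p(G) = (2*G)*(2*G) = 4*G²)
(-77*(19 + p(-5)))*(-17 + 16) = (-77*(19 + 4*(-5)²))*(-17 + 16) = -77*(19 + 4*25)*(-1) = -77*(19 + 100)*(-1) = -77*119*(-1) = -9163*(-1) = 9163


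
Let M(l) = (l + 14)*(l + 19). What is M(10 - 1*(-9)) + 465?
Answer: 1719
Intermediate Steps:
M(l) = (14 + l)*(19 + l)
M(10 - 1*(-9)) + 465 = (266 + (10 - 1*(-9))**2 + 33*(10 - 1*(-9))) + 465 = (266 + (10 + 9)**2 + 33*(10 + 9)) + 465 = (266 + 19**2 + 33*19) + 465 = (266 + 361 + 627) + 465 = 1254 + 465 = 1719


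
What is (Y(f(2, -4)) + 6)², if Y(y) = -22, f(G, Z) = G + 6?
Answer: 256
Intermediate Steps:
f(G, Z) = 6 + G
(Y(f(2, -4)) + 6)² = (-22 + 6)² = (-16)² = 256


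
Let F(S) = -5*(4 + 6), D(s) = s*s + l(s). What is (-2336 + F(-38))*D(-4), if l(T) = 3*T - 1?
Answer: -7158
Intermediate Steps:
l(T) = -1 + 3*T
D(s) = -1 + s**2 + 3*s (D(s) = s*s + (-1 + 3*s) = s**2 + (-1 + 3*s) = -1 + s**2 + 3*s)
F(S) = -50 (F(S) = -5*10 = -50)
(-2336 + F(-38))*D(-4) = (-2336 - 50)*(-1 + (-4)**2 + 3*(-4)) = -2386*(-1 + 16 - 12) = -2386*3 = -7158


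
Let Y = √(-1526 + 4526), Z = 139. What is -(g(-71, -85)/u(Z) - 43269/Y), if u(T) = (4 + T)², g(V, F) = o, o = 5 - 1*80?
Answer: 75/20449 + 14423*√30/100 ≈ 789.98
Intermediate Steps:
o = -75 (o = 5 - 80 = -75)
g(V, F) = -75
Y = 10*√30 (Y = √3000 = 10*√30 ≈ 54.772)
-(g(-71, -85)/u(Z) - 43269/Y) = -(-75/(4 + 139)² - 43269*√30/300) = -(-75/(143²) - 14423*√30/100) = -(-75/20449 - 14423*√30/100) = 75/20449 + 14423*√30/100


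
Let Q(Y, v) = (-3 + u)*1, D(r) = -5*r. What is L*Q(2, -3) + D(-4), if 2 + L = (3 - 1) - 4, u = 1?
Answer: 28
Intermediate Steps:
Q(Y, v) = -2 (Q(Y, v) = (-3 + 1)*1 = -2*1 = -2)
L = -4 (L = -2 + ((3 - 1) - 4) = -2 + (2 - 4) = -2 - 2 = -4)
L*Q(2, -3) + D(-4) = -4*(-2) - 5*(-4) = 8 + 20 = 28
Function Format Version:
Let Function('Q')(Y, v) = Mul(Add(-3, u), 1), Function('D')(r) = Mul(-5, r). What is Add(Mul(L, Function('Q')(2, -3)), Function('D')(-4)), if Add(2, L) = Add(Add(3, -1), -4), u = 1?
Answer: 28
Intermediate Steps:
Function('Q')(Y, v) = -2 (Function('Q')(Y, v) = Mul(Add(-3, 1), 1) = Mul(-2, 1) = -2)
L = -4 (L = Add(-2, Add(Add(3, -1), -4)) = Add(-2, Add(2, -4)) = Add(-2, -2) = -4)
Add(Mul(L, Function('Q')(2, -3)), Function('D')(-4)) = Add(Mul(-4, -2), Mul(-5, -4)) = Add(8, 20) = 28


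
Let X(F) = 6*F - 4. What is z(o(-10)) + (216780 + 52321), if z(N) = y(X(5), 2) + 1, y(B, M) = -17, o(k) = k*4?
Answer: 269085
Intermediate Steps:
o(k) = 4*k
X(F) = -4 + 6*F
z(N) = -16 (z(N) = -17 + 1 = -16)
z(o(-10)) + (216780 + 52321) = -16 + (216780 + 52321) = -16 + 269101 = 269085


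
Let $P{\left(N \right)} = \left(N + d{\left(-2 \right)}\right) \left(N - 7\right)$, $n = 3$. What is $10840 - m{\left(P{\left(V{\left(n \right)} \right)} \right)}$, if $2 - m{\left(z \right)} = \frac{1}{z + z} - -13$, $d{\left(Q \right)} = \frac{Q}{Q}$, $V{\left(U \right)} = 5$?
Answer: $\frac{260423}{24} \approx 10851.0$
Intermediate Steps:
$d{\left(Q \right)} = 1$
$P{\left(N \right)} = \left(1 + N\right) \left(-7 + N\right)$ ($P{\left(N \right)} = \left(N + 1\right) \left(N - 7\right) = \left(1 + N\right) \left(-7 + N\right)$)
$m{\left(z \right)} = -11 - \frac{1}{2 z}$ ($m{\left(z \right)} = 2 - \left(\frac{1}{z + z} - -13\right) = 2 - \left(\frac{1}{2 z} + 13\right) = 2 - \left(13 + \frac{1}{2 z}\right) = -11 - \frac{1}{2 z}$)
$10840 - m{\left(P{\left(V{\left(n \right)} \right)} \right)} = 10840 - \left(-11 - \frac{1}{2 \left(-7 + 5^{2} - 30\right)}\right) = 10840 - \left(-11 - \frac{1}{2 \left(-7 + 25 - 30\right)}\right) = 10840 - \left(-11 - \frac{1}{2 \left(-12\right)}\right) = 10840 - \left(-11 - - \frac{1}{24}\right) = 10840 - \left(-11 + \frac{1}{24}\right) = 10840 - - \frac{263}{24} = 10840 + \frac{263}{24} = \frac{260423}{24}$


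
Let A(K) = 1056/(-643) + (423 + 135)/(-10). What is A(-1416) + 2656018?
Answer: 8538913193/3215 ≈ 2.6560e+6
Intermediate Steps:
A(K) = -184677/3215 (A(K) = 1056*(-1/643) + 558*(-1/10) = -1056/643 - 279/5 = -184677/3215)
A(-1416) + 2656018 = -184677/3215 + 2656018 = 8538913193/3215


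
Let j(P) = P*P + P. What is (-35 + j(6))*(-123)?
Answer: -861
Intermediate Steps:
j(P) = P + P**2 (j(P) = P**2 + P = P + P**2)
(-35 + j(6))*(-123) = (-35 + 6*(1 + 6))*(-123) = (-35 + 6*7)*(-123) = (-35 + 42)*(-123) = 7*(-123) = -861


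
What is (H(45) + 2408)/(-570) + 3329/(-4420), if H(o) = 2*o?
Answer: -1293869/251940 ≈ -5.1356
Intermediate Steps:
(H(45) + 2408)/(-570) + 3329/(-4420) = (2*45 + 2408)/(-570) + 3329/(-4420) = (90 + 2408)*(-1/570) + 3329*(-1/4420) = 2498*(-1/570) - 3329/4420 = -1249/285 - 3329/4420 = -1293869/251940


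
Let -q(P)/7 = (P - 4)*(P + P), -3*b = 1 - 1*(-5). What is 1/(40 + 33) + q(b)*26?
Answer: -318863/73 ≈ -4368.0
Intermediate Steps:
b = -2 (b = -(1 - 1*(-5))/3 = -(1 + 5)/3 = -⅓*6 = -2)
q(P) = -14*P*(-4 + P) (q(P) = -7*(P - 4)*(P + P) = -7*(-4 + P)*2*P = -14*P*(-4 + P))
1/(40 + 33) + q(b)*26 = 1/(40 + 33) + (14*(-2)*(4 - 1*(-2)))*26 = 1/73 + (14*(-2)*(4 + 2))*26 = 1/73 + (14*(-2)*6)*26 = 1/73 - 168*26 = 1/73 - 4368 = -318863/73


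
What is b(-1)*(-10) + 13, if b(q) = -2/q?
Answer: -7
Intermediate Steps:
b(-1)*(-10) + 13 = -2/(-1)*(-10) + 13 = -2*(-1)*(-10) + 13 = 2*(-10) + 13 = -20 + 13 = -7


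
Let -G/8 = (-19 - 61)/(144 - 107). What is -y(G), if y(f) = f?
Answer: -640/37 ≈ -17.297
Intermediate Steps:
G = 640/37 (G = -8*(-19 - 61)/(144 - 107) = -(-640)/37 = -8*(-80/37) = 640/37 ≈ 17.297)
-y(G) = -1*640/37 = -640/37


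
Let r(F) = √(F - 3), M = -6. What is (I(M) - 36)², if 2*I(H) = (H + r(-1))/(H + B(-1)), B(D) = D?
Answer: (249 + I)²/49 ≈ 1265.3 + 10.163*I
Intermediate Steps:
r(F) = √(-3 + F)
I(H) = (H + 2*I)/(2*(-1 + H)) (I(H) = ((H + √(-3 - 1))/(H - 1))/2 = ((H + √(-4))/(-1 + H))/2 = ((H + 2*I)/(-1 + H))/2 = (H + 2*I)/(2*(-1 + H)))
(I(M) - 36)² = ((I + (½)*(-6))/(-1 - 6) - 36)² = ((I - 3)/(-7) - 36)² = (-(-3 + I)/7 - 36)² = ((3/7 - I/7) - 36)² = (-249/7 - I/7)²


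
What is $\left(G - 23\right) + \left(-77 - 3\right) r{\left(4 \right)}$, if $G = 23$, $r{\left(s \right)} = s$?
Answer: $-320$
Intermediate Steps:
$\left(G - 23\right) + \left(-77 - 3\right) r{\left(4 \right)} = \left(23 - 23\right) + \left(-77 - 3\right) 4 = 0 + \left(-77 - 3\right) 4 = 0 - 320 = -320$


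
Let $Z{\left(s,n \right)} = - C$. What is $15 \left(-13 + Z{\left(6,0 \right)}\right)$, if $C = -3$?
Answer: $-150$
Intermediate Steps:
$Z{\left(s,n \right)} = 3$ ($Z{\left(s,n \right)} = \left(-1\right) \left(-3\right) = 3$)
$15 \left(-13 + Z{\left(6,0 \right)}\right) = 15 \left(-13 + 3\right) = 15 \left(-10\right) = -150$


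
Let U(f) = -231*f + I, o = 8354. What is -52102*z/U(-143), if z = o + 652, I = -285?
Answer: -39102551/2729 ≈ -14329.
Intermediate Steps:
U(f) = -285 - 231*f (U(f) = -231*f - 285 = -285 - 231*f)
z = 9006 (z = 8354 + 652 = 9006)
-52102*z/U(-143) = -52102*9006/(-285 - 231*(-143)) = -52102*9006/(-285 + 33033) = -52102/(32748*(1/9006)) = -52102/5458/1501 = -52102*1501/5458 = -39102551/2729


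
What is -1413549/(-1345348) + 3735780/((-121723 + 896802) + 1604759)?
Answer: 4194970888251/1600855146812 ≈ 2.6205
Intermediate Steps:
-1413549/(-1345348) + 3735780/((-121723 + 896802) + 1604759) = -1413549*(-1/1345348) + 3735780/(775079 + 1604759) = 1413549/1345348 + 3735780/2379838 = 1413549/1345348 + 3735780*(1/2379838) = 1413549/1345348 + 1867890/1189919 = 4194970888251/1600855146812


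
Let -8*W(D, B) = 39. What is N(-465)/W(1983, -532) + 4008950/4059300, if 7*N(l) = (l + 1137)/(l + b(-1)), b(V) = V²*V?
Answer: 253253999/245912394 ≈ 1.0299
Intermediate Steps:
W(D, B) = -39/8 (W(D, B) = -⅛*39 = -39/8)
b(V) = V³
N(l) = (1137 + l)/(7*(-1 + l)) (N(l) = ((l + 1137)/(l + (-1)³))/7 = ((1137 + l)/(l - 1))/7 = ((1137 + l)/(-1 + l))/7 = (1137 + l)/(7*(-1 + l)))
N(-465)/W(1983, -532) + 4008950/4059300 = ((1137 - 465)/(7*(-1 - 465)))/(-39/8) + 4008950/4059300 = ((⅐)*672/(-466))*(-8/39) + 4008950*(1/4059300) = ((⅐)*(-1/466)*672)*(-8/39) + 80179/81186 = -48/233*(-8/39) + 80179/81186 = 128/3029 + 80179/81186 = 253253999/245912394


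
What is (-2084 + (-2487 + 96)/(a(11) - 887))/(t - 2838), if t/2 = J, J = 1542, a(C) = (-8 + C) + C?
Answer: -605647/71586 ≈ -8.4604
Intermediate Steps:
a(C) = -8 + 2*C
t = 3084 (t = 2*1542 = 3084)
(-2084 + (-2487 + 96)/(a(11) - 887))/(t - 2838) = (-2084 + (-2487 + 96)/((-8 + 2*11) - 887))/(3084 - 2838) = (-2084 - 2391/((-8 + 22) - 887))/246 = (-2084 - 2391/(14 - 887))*(1/246) = (-2084 - 2391/(-873))*(1/246) = (-2084 - 2391*(-1/873))*(1/246) = (-2084 + 797/291)*(1/246) = -605647/291*1/246 = -605647/71586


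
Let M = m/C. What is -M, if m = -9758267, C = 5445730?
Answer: 9758267/5445730 ≈ 1.7919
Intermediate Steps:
M = -9758267/5445730 ≈ -1.7919
-M = -1*(-9758267/5445730) = 9758267/5445730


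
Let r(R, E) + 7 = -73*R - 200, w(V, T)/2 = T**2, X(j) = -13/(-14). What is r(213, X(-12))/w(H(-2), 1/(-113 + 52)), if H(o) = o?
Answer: -29314038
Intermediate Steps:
X(j) = 13/14 (X(j) = -13*(-1/14) = 13/14)
w(V, T) = 2*T**2
r(R, E) = -207 - 73*R (r(R, E) = -7 + (-73*R - 200) = -7 + (-200 - 73*R) = -207 - 73*R)
r(213, X(-12))/w(H(-2), 1/(-113 + 52)) = (-207 - 73*213)/((2*(1/(-113 + 52))**2)) = (-207 - 15549)/((2*(1/(-61))**2)) = -15756/(2*(-1/61)**2) = -15756/(2*(1/3721)) = -15756/2/3721 = -15756*3721/2 = -29314038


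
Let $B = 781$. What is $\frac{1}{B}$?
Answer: $\frac{1}{781} \approx 0.0012804$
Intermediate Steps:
$\frac{1}{B} = \frac{1}{781}$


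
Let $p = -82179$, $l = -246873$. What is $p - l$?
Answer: $164694$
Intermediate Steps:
$p - l = -82179 - -246873 = -82179 + 246873 = 164694$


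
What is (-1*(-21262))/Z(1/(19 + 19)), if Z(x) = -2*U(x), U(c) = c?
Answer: -403978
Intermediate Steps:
Z(x) = -2*x
(-1*(-21262))/Z(1/(19 + 19)) = (-1*(-21262))/((-2/(19 + 19))) = 21262/((-2/38)) = 21262/((-2*1/38)) = 21262/(-1/19) = 21262*(-19) = -403978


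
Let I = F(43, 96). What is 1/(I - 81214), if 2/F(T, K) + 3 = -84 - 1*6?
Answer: -93/7552904 ≈ -1.2313e-5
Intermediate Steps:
F(T, K) = -2/93 (F(T, K) = 2/(-3 + (-84 - 1*6)) = 2/(-3 + (-84 - 6)) = 2/(-3 - 90) = 2/(-93) = 2*(-1/93) = -2/93)
I = -2/93 ≈ -0.021505
1/(I - 81214) = 1/(-2/93 - 81214) = 1/(-7552904/93) = -93/7552904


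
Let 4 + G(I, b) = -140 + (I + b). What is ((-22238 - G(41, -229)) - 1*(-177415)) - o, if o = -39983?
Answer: 195492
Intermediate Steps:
G(I, b) = -144 + I + b (G(I, b) = -4 + (-140 + (I + b)) = -4 + (-140 + I + b) = -144 + I + b)
((-22238 - G(41, -229)) - 1*(-177415)) - o = ((-22238 - (-144 + 41 - 229)) - 1*(-177415)) - 1*(-39983) = ((-22238 - 1*(-332)) + 177415) + 39983 = ((-22238 + 332) + 177415) + 39983 = (-21906 + 177415) + 39983 = 155509 + 39983 = 195492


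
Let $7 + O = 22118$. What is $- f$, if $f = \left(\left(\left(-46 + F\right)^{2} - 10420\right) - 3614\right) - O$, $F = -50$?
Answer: $26929$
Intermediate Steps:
$O = 22111$ ($O = -7 + 22118 = 22111$)
$f = -26929$ ($f = \left(\left(\left(-46 - 50\right)^{2} - 10420\right) - 3614\right) - 22111 = \left(\left(\left(-96\right)^{2} - 10420\right) - 3614\right) - 22111 = \left(\left(9216 - 10420\right) - 3614\right) - 22111 = \left(-1204 - 3614\right) - 22111 = -4818 - 22111 = -26929$)
$- f = \left(-1\right) \left(-26929\right) = 26929$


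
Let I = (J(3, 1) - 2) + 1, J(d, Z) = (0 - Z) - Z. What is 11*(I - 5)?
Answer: -88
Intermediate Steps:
J(d, Z) = -2*Z (J(d, Z) = -Z - Z = -2*Z)
I = -3 (I = (-2*1 - 2) + 1 = (-2 - 2) + 1 = -4 + 1 = -3)
11*(I - 5) = 11*(-3 - 5) = 11*(-8) = -88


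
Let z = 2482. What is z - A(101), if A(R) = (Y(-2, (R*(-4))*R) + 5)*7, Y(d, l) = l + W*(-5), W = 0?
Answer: 288075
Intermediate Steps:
Y(d, l) = l (Y(d, l) = l + 0*(-5) = l + 0 = l)
A(R) = 35 - 28*R² (A(R) = ((R*(-4))*R + 5)*7 = ((-4*R)*R + 5)*7 = (-4*R² + 5)*7 = (5 - 4*R²)*7 = 35 - 28*R²)
z - A(101) = 2482 - (35 - 28*101²) = 2482 - (35 - 28*10201) = 2482 - (35 - 285628) = 2482 - 1*(-285593) = 2482 + 285593 = 288075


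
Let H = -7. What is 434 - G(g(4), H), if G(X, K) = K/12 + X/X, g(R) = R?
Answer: 5203/12 ≈ 433.58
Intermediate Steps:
G(X, K) = 1 + K/12 (G(X, K) = K*(1/12) + 1 = K/12 + 1 = 1 + K/12)
434 - G(g(4), H) = 434 - (1 + (1/12)*(-7)) = 434 - (1 - 7/12) = 434 - 1*5/12 = 434 - 5/12 = 5203/12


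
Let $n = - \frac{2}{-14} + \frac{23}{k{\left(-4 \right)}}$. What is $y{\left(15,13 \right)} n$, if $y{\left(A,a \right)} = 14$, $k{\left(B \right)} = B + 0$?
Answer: $- \frac{157}{2} \approx -78.5$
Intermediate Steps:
$k{\left(B \right)} = B$
$n = - \frac{157}{28}$ ($n = - \frac{2}{-14} + \frac{23}{-4} = \left(-2\right) \left(- \frac{1}{14}\right) + 23 \left(- \frac{1}{4}\right) = \frac{1}{7} - \frac{23}{4} = - \frac{157}{28} \approx -5.6071$)
$y{\left(15,13 \right)} n = 14 \left(- \frac{157}{28}\right) = - \frac{157}{2}$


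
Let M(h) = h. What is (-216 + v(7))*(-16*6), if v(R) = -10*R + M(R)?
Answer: 26784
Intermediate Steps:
v(R) = -9*R (v(R) = -10*R + R = -9*R)
(-216 + v(7))*(-16*6) = (-216 - 9*7)*(-16*6) = (-216 - 63)*(-96) = -279*(-96) = 26784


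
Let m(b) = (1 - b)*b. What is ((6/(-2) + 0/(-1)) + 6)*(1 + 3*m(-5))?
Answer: -267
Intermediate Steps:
m(b) = b*(1 - b)
((6/(-2) + 0/(-1)) + 6)*(1 + 3*m(-5)) = ((6/(-2) + 0/(-1)) + 6)*(1 + 3*(-5*(1 - 1*(-5)))) = ((6*(-½) + 0*(-1)) + 6)*(1 + 3*(-5*(1 + 5))) = ((-3 + 0) + 6)*(1 + 3*(-5*6)) = (-3 + 6)*(1 + 3*(-30)) = 3*(1 - 90) = 3*(-89) = -267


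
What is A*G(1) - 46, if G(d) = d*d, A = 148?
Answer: 102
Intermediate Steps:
G(d) = d**2
A*G(1) - 46 = 148*1**2 - 46 = 148*1 - 46 = 148 - 46 = 102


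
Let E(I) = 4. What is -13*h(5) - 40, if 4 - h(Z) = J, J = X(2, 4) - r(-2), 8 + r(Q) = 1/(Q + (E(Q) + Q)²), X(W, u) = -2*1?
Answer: -41/2 ≈ -20.500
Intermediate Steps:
X(W, u) = -2
r(Q) = -8 + 1/(Q + (4 + Q)²)
J = 11/2 (J = -2 - (1 - 8*(-2) - 8*(4 - 2)²)/(-2 + (4 - 2)²) = -2 - (1 + 16 - 8*2²)/(-2 + 2²) = -2 - (1 + 16 - 8*4)/(-2 + 4) = -2 - (1 + 16 - 32)/2 = -2 - (-15)/2 = -2 - 1*(-15/2) = -2 + 15/2 = 11/2 ≈ 5.5000)
h(Z) = -3/2 (h(Z) = 4 - 1*11/2 = 4 - 11/2 = -3/2)
-13*h(5) - 40 = -13*(-3/2) - 40 = 39/2 - 40 = -41/2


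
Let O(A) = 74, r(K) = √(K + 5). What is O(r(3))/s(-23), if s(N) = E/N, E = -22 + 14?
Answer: 851/4 ≈ 212.75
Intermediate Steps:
r(K) = √(5 + K)
E = -8
s(N) = -8/N
O(r(3))/s(-23) = 74/((-8/(-23))) = 74/((-8*(-1/23))) = 74/(8/23) = 74*(23/8) = 851/4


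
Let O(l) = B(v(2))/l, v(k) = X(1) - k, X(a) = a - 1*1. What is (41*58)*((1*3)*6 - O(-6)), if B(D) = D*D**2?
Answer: 118900/3 ≈ 39633.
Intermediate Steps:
X(a) = -1 + a (X(a) = a - 1 = -1 + a)
v(k) = -k (v(k) = (-1 + 1) - k = 0 - k = -k)
B(D) = D**3
O(l) = -8/l (O(l) = (-1*2)**3/l = (-2)**3/l = -8/l)
(41*58)*((1*3)*6 - O(-6)) = (41*58)*((1*3)*6 - (-8)/(-6)) = 2378*(3*6 - (-8)*(-1)/6) = 2378*(18 - 1*4/3) = 2378*(18 - 4/3) = 2378*(50/3) = 118900/3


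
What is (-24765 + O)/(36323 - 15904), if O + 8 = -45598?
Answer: -10053/2917 ≈ -3.4464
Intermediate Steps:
O = -45606 (O = -8 - 45598 = -45606)
(-24765 + O)/(36323 - 15904) = (-24765 - 45606)/(36323 - 15904) = -70371/20419 = -70371*1/20419 = -10053/2917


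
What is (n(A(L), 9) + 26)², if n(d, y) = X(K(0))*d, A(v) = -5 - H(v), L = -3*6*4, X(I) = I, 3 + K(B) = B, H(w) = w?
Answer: 30625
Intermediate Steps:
K(B) = -3 + B
L = -72 (L = -18*4 = -72)
A(v) = -5 - v
n(d, y) = -3*d (n(d, y) = (-3 + 0)*d = -3*d)
(n(A(L), 9) + 26)² = (-3*(-5 - 1*(-72)) + 26)² = (-3*(-5 + 72) + 26)² = (-3*67 + 26)² = (-201 + 26)² = (-175)² = 30625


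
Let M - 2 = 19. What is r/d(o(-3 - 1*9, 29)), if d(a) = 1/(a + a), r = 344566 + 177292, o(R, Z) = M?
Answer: 21918036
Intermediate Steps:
M = 21 (M = 2 + 19 = 21)
o(R, Z) = 21
r = 521858
d(a) = 1/(2*a)
r/d(o(-3 - 1*9, 29)) = 521858/(((½)/21)) = 521858/(((½)*(1/21))) = 521858/(1/42) = 521858*42 = 21918036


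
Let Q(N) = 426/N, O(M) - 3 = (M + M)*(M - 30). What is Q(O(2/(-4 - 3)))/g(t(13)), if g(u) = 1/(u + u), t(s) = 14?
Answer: 584472/995 ≈ 587.41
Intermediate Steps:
g(u) = 1/(2*u)
O(M) = 3 + 2*M*(-30 + M) (O(M) = 3 + (M + M)*(M - 30) = 3 + (2*M)*(-30 + M) = 3 + 2*M*(-30 + M))
Q(O(2/(-4 - 3)))/g(t(13)) = (426/(3 - 120/(-4 - 3) + 2*(2/(-4 - 3))**2))/(((1/2)/14)) = (426/(3 - 120/(-7) + 2*(2/(-7))**2))/(((1/2)*(1/14))) = (426/(3 - 120*(-1)/7 + 2*(2*(-1/7))**2))/(1/28) = (426/(3 - 60*(-2/7) + 2*(-2/7)**2))*28 = (426/(3 + 120/7 + 2*(4/49)))*28 = (426/(3 + 120/7 + 8/49))*28 = (426/(995/49))*28 = (426*(49/995))*28 = (20874/995)*28 = 584472/995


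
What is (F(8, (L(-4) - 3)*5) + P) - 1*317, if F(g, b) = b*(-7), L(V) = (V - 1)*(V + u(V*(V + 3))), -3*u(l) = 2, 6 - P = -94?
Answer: -2786/3 ≈ -928.67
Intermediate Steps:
P = 100 (P = 6 - 1*(-94) = 6 + 94 = 100)
u(l) = -⅔ (u(l) = -⅓*2 = -⅔)
L(V) = (-1 + V)*(-⅔ + V) (L(V) = (V - 1)*(V - ⅔) = (-1 + V)*(-⅔ + V))
F(g, b) = -7*b
(F(8, (L(-4) - 3)*5) + P) - 1*317 = (-7*((⅔ + (-4)² - 5/3*(-4)) - 3)*5 + 100) - 1*317 = (-7*((⅔ + 16 + 20/3) - 3)*5 + 100) - 317 = (-7*(70/3 - 3)*5 + 100) - 317 = (-427*5/3 + 100) - 317 = (-7*305/3 + 100) - 317 = (-2135/3 + 100) - 317 = -1835/3 - 317 = -2786/3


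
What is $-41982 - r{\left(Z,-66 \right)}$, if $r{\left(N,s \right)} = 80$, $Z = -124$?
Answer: $-42062$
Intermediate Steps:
$-41982 - r{\left(Z,-66 \right)} = -41982 - 80 = -42062$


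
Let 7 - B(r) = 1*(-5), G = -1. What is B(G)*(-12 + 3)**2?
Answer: 972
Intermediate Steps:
B(r) = 12 (B(r) = 7 - (-5) = 7 - 1*(-5) = 7 + 5 = 12)
B(G)*(-12 + 3)**2 = 12*(-12 + 3)**2 = 12*(-9)**2 = 12*81 = 972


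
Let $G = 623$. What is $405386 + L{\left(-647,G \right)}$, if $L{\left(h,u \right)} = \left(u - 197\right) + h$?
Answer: $405165$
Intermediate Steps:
$L{\left(h,u \right)} = -197 + h + u$ ($L{\left(h,u \right)} = \left(-197 + u\right) + h = -197 + h + u$)
$405386 + L{\left(-647,G \right)} = 405386 - 221 = 405165$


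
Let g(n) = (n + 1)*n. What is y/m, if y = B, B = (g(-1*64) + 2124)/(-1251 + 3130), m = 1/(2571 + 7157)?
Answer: 59885568/1879 ≈ 31871.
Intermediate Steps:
g(n) = n*(1 + n) (g(n) = (1 + n)*n = n*(1 + n))
m = 1/9728 ≈ 0.00010280
B = 6156/1879 (B = ((-1*64)*(1 - 1*64) + 2124)/(-1251 + 3130) = (-64*(1 - 64) + 2124)/1879 = (-64*(-63) + 2124)*(1/1879) = (4032 + 2124)*(1/1879) = 6156*(1/1879) = 6156/1879 ≈ 3.2762)
y = 6156/1879 ≈ 3.2762
y/m = 6156/(1879*(1/9728)) = (6156/1879)*9728 = 59885568/1879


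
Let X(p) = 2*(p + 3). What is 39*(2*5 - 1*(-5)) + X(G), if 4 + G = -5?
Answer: 573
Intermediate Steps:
G = -9 (G = -4 - 5 = -9)
X(p) = 6 + 2*p (X(p) = 2*(3 + p) = 6 + 2*p)
39*(2*5 - 1*(-5)) + X(G) = 39*(2*5 - 1*(-5)) + (6 + 2*(-9)) = 39*(10 + 5) + (6 - 18) = 39*15 - 12 = 585 - 12 = 573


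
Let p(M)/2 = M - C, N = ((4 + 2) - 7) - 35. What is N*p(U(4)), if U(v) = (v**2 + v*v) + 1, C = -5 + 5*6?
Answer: -576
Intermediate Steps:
C = 25 (C = -5 + 30 = 25)
U(v) = 1 + 2*v**2 (U(v) = (v**2 + v**2) + 1 = 2*v**2 + 1 = 1 + 2*v**2)
N = -36 (N = (6 - 7) - 35 = -1 - 35 = -36)
p(M) = -50 + 2*M (p(M) = 2*(M - 1*25) = 2*(M - 25) = 2*(-25 + M) = -50 + 2*M)
N*p(U(4)) = -36*(-50 + 2*(1 + 2*4**2)) = -36*(-50 + 2*(1 + 2*16)) = -36*(-50 + 2*(1 + 32)) = -36*(-50 + 2*33) = -36*(-50 + 66) = -36*16 = -576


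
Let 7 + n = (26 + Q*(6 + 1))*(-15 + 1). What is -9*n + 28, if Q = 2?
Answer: 5131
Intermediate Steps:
n = -567 (n = -7 + (26 + 2*(6 + 1))*(-15 + 1) = -7 + (26 + 2*7)*(-14) = -7 + (26 + 14)*(-14) = -7 + 40*(-14) = -7 - 560 = -567)
-9*n + 28 = -9*(-567) + 28 = 5103 + 28 = 5131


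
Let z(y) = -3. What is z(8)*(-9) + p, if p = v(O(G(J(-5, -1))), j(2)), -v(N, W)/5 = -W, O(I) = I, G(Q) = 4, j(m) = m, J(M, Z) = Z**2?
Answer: 37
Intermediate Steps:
v(N, W) = 5*W (v(N, W) = -(-5)*W = 5*W)
p = 10 (p = 5*2 = 10)
z(8)*(-9) + p = -3*(-9) + 10 = 27 + 10 = 37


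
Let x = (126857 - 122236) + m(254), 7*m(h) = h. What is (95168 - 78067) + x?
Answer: 152308/7 ≈ 21758.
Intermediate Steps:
m(h) = h/7
x = 32601/7 (x = (126857 - 122236) + (⅐)*254 = 4621 + 254/7 = 32601/7 ≈ 4657.3)
(95168 - 78067) + x = (95168 - 78067) + 32601/7 = 17101 + 32601/7 = 152308/7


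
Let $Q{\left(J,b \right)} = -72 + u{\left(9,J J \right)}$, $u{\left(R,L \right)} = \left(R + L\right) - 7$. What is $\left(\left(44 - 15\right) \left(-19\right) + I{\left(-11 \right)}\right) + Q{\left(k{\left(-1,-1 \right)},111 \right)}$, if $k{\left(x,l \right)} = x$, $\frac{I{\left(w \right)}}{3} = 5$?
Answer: $-605$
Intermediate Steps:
$I{\left(w \right)} = 15$ ($I{\left(w \right)} = 3 \cdot 5 = 15$)
$u{\left(R,L \right)} = -7 + L + R$ ($u{\left(R,L \right)} = \left(L + R\right) - 7 = -7 + L + R$)
$Q{\left(J,b \right)} = -70 + J^{2}$ ($Q{\left(J,b \right)} = -72 + \left(-7 + J J + 9\right) = -72 + \left(-7 + J^{2} + 9\right) = -72 + \left(2 + J^{2}\right) = -70 + J^{2}$)
$\left(\left(44 - 15\right) \left(-19\right) + I{\left(-11 \right)}\right) + Q{\left(k{\left(-1,-1 \right)},111 \right)} = \left(\left(44 - 15\right) \left(-19\right) + 15\right) - \left(70 - \left(-1\right)^{2}\right) = \left(29 \left(-19\right) + 15\right) + \left(-70 + 1\right) = \left(-551 + 15\right) - 69 = -536 - 69 = -605$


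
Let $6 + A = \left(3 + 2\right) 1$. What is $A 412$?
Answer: $-412$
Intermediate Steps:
$A = -1$ ($A = -6 + \left(3 + 2\right) 1 = -6 + 5 \cdot 1 = -6 + 5 = -1$)
$A 412 = \left(-1\right) 412 = -412$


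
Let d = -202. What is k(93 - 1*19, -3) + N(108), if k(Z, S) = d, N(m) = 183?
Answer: -19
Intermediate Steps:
k(Z, S) = -202
k(93 - 1*19, -3) + N(108) = -202 + 183 = -19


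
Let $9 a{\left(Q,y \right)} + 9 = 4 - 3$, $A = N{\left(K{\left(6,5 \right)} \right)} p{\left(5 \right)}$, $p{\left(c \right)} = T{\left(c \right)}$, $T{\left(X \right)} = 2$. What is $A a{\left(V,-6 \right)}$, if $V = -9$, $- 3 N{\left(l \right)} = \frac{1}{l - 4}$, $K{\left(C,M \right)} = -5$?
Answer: $- \frac{16}{243} \approx -0.065844$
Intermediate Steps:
$N{\left(l \right)} = - \frac{1}{3 \left(-4 + l\right)}$ ($N{\left(l \right)} = - \frac{1}{3 \left(l - 4\right)} = - \frac{1}{3 \left(-4 + l\right)}$)
$p{\left(c \right)} = 2$
$A = \frac{2}{27}$ ($A = - \frac{1}{-12 + 3 \left(-5\right)} 2 = - \frac{1}{-12 - 15} \cdot 2 = - \frac{1}{-27} \cdot 2 = \left(-1\right) \left(- \frac{1}{27}\right) 2 = \frac{1}{27} \cdot 2 = \frac{2}{27} \approx 0.074074$)
$a{\left(Q,y \right)} = - \frac{8}{9}$ ($a{\left(Q,y \right)} = -1 + \frac{4 - 3}{9} = -1 + \frac{1}{9} \cdot 1 = -1 + \frac{1}{9} = - \frac{8}{9}$)
$A a{\left(V,-6 \right)} = \frac{2}{27} \left(- \frac{8}{9}\right) = - \frac{16}{243}$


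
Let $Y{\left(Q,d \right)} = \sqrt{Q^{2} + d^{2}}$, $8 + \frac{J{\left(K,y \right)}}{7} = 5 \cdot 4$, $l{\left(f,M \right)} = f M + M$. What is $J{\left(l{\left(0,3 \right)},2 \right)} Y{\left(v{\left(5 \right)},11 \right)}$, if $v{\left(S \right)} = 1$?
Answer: $84 \sqrt{122} \approx 927.81$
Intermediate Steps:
$l{\left(f,M \right)} = M + M f$ ($l{\left(f,M \right)} = M f + M = M + M f$)
$J{\left(K,y \right)} = 84$ ($J{\left(K,y \right)} = -56 + 7 \cdot 5 \cdot 4 = -56 + 7 \cdot 20 = -56 + 140 = 84$)
$J{\left(l{\left(0,3 \right)},2 \right)} Y{\left(v{\left(5 \right)},11 \right)} = 84 \sqrt{1^{2} + 11^{2}} = 84 \sqrt{1 + 121} = 84 \sqrt{122}$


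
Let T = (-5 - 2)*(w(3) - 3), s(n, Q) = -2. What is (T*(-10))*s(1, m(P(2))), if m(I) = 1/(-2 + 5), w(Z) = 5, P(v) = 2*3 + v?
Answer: -280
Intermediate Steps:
P(v) = 6 + v
m(I) = ⅓ (m(I) = 1/3 = ⅓)
T = -14 (T = (-5 - 2)*(5 - 3) = -7*2 = -14)
(T*(-10))*s(1, m(P(2))) = -14*(-10)*(-2) = 140*(-2) = -280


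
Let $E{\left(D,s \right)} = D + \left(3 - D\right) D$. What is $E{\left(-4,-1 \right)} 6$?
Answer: $-192$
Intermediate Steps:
$E{\left(D,s \right)} = D + D \left(3 - D\right)$
$E{\left(-4,-1 \right)} 6 = - 4 \left(4 - -4\right) 6 = - 4 \left(4 + 4\right) 6 = \left(-4\right) 8 \cdot 6 = \left(-32\right) 6 = -192$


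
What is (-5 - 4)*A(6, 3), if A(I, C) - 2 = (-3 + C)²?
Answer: -18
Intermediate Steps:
A(I, C) = 2 + (-3 + C)²
(-5 - 4)*A(6, 3) = (-5 - 4)*(2 + (-3 + 3)²) = -9*(2 + 0²) = -9*(2 + 0) = -9*2 = -18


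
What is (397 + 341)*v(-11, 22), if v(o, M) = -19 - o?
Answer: -5904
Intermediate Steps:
(397 + 341)*v(-11, 22) = (397 + 341)*(-19 - 1*(-11)) = 738*(-19 + 11) = 738*(-8) = -5904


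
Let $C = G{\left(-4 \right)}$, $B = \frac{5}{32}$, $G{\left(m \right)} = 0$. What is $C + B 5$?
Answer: $\frac{25}{32} \approx 0.78125$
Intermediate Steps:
$B = \frac{5}{32}$ ($B = 5 \cdot \frac{1}{32} = \frac{5}{32} \approx 0.15625$)
$C = 0$
$C + B 5 = 0 + \frac{5}{32} \cdot 5 = 0 + \frac{25}{32} = \frac{25}{32}$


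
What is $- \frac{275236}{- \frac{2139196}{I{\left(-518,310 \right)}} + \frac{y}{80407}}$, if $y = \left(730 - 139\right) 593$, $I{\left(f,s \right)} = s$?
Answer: $\frac{3430289663060}{85948844621} \approx 39.911$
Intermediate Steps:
$y = 350463$ ($y = 591 \cdot 593 = 350463$)
$- \frac{275236}{- \frac{2139196}{I{\left(-518,310 \right)}} + \frac{y}{80407}} = - \frac{275236}{- \frac{2139196}{310} + \frac{350463}{80407}} = - \frac{275236}{\left(-2139196\right) \frac{1}{310} + 350463 \cdot \frac{1}{80407}} = - \frac{275236}{- \frac{1069598}{155} + \frac{350463}{80407}} = - \frac{275236}{- \frac{85948844621}{12463085}} = \left(-275236\right) \left(- \frac{12463085}{85948844621}\right) = \frac{3430289663060}{85948844621}$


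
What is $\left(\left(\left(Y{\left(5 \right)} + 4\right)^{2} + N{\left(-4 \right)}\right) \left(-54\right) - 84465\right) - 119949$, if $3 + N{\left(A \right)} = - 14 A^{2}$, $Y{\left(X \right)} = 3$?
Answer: $-194802$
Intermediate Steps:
$N{\left(A \right)} = -3 - 14 A^{2}$
$\left(\left(\left(Y{\left(5 \right)} + 4\right)^{2} + N{\left(-4 \right)}\right) \left(-54\right) - 84465\right) - 119949 = \left(\left(\left(3 + 4\right)^{2} - \left(3 + 14 \left(-4\right)^{2}\right)\right) \left(-54\right) - 84465\right) - 119949 = \left(\left(7^{2} - 227\right) \left(-54\right) - 84465\right) - 119949 = \left(\left(49 - 227\right) \left(-54\right) - 84465\right) - 119949 = \left(\left(-178\right) \left(-54\right) - 84465\right) - 119949 = \left(9612 - 84465\right) - 119949 = -74853 - 119949 = -194802$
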